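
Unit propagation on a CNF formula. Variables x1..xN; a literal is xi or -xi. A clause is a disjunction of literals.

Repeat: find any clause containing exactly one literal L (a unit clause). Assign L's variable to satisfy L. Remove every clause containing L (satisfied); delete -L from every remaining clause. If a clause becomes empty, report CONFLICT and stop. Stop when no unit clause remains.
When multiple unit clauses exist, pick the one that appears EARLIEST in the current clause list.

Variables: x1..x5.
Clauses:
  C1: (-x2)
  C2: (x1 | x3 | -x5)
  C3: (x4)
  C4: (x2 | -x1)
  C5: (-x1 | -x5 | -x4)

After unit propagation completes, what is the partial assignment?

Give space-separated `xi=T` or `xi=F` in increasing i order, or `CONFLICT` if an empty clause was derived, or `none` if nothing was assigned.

Answer: x1=F x2=F x4=T

Derivation:
unit clause [-2] forces x2=F; simplify:
  drop 2 from [2, -1] -> [-1]
  satisfied 1 clause(s); 4 remain; assigned so far: [2]
unit clause [4] forces x4=T; simplify:
  drop -4 from [-1, -5, -4] -> [-1, -5]
  satisfied 1 clause(s); 3 remain; assigned so far: [2, 4]
unit clause [-1] forces x1=F; simplify:
  drop 1 from [1, 3, -5] -> [3, -5]
  satisfied 2 clause(s); 1 remain; assigned so far: [1, 2, 4]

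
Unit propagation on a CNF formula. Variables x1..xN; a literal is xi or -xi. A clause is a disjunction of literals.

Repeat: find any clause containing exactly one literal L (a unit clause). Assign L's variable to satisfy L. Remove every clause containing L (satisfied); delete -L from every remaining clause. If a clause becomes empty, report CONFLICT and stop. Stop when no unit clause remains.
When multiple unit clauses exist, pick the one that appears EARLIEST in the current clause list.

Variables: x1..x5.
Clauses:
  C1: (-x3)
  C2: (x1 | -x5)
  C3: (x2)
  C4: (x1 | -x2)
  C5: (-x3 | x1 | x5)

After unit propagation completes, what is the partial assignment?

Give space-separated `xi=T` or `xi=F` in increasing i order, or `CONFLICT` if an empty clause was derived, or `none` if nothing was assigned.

unit clause [-3] forces x3=F; simplify:
  satisfied 2 clause(s); 3 remain; assigned so far: [3]
unit clause [2] forces x2=T; simplify:
  drop -2 from [1, -2] -> [1]
  satisfied 1 clause(s); 2 remain; assigned so far: [2, 3]
unit clause [1] forces x1=T; simplify:
  satisfied 2 clause(s); 0 remain; assigned so far: [1, 2, 3]

Answer: x1=T x2=T x3=F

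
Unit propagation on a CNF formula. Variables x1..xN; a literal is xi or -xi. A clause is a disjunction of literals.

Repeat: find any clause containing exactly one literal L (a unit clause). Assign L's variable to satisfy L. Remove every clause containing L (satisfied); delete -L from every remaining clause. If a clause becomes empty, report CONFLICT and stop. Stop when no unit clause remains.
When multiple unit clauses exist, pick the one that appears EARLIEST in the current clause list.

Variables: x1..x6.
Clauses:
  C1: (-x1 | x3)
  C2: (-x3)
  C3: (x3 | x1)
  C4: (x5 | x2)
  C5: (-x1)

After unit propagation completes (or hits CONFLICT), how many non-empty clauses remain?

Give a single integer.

Answer: 1

Derivation:
unit clause [-3] forces x3=F; simplify:
  drop 3 from [-1, 3] -> [-1]
  drop 3 from [3, 1] -> [1]
  satisfied 1 clause(s); 4 remain; assigned so far: [3]
unit clause [-1] forces x1=F; simplify:
  drop 1 from [1] -> [] (empty!)
  satisfied 2 clause(s); 2 remain; assigned so far: [1, 3]
CONFLICT (empty clause)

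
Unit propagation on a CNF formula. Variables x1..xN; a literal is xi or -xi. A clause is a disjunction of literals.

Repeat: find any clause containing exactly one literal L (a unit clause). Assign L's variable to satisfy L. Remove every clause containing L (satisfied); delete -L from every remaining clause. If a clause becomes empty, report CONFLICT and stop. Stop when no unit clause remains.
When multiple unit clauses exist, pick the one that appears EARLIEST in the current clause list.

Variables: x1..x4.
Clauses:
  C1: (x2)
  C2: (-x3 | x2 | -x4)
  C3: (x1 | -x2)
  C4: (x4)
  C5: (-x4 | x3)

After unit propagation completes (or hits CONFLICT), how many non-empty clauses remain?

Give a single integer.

Answer: 0

Derivation:
unit clause [2] forces x2=T; simplify:
  drop -2 from [1, -2] -> [1]
  satisfied 2 clause(s); 3 remain; assigned so far: [2]
unit clause [1] forces x1=T; simplify:
  satisfied 1 clause(s); 2 remain; assigned so far: [1, 2]
unit clause [4] forces x4=T; simplify:
  drop -4 from [-4, 3] -> [3]
  satisfied 1 clause(s); 1 remain; assigned so far: [1, 2, 4]
unit clause [3] forces x3=T; simplify:
  satisfied 1 clause(s); 0 remain; assigned so far: [1, 2, 3, 4]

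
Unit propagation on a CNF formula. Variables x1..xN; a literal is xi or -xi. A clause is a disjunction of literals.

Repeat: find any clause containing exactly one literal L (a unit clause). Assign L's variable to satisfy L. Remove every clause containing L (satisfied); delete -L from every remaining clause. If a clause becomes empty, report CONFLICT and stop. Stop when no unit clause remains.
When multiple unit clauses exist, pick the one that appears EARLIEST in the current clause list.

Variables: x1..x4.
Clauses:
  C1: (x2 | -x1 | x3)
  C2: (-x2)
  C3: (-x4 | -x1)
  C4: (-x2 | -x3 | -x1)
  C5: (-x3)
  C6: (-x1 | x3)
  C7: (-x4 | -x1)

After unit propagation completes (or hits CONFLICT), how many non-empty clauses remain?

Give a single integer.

unit clause [-2] forces x2=F; simplify:
  drop 2 from [2, -1, 3] -> [-1, 3]
  satisfied 2 clause(s); 5 remain; assigned so far: [2]
unit clause [-3] forces x3=F; simplify:
  drop 3 from [-1, 3] -> [-1]
  drop 3 from [-1, 3] -> [-1]
  satisfied 1 clause(s); 4 remain; assigned so far: [2, 3]
unit clause [-1] forces x1=F; simplify:
  satisfied 4 clause(s); 0 remain; assigned so far: [1, 2, 3]

Answer: 0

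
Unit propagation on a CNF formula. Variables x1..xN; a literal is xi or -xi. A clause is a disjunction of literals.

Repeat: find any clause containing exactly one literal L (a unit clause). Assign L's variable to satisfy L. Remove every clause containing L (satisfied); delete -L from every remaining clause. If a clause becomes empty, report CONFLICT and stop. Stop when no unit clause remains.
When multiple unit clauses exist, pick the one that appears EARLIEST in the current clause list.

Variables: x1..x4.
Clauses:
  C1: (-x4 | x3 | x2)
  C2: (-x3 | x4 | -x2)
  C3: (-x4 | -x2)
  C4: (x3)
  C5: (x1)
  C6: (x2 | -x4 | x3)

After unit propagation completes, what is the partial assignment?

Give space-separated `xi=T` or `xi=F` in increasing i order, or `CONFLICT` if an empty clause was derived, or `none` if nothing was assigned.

Answer: x1=T x3=T

Derivation:
unit clause [3] forces x3=T; simplify:
  drop -3 from [-3, 4, -2] -> [4, -2]
  satisfied 3 clause(s); 3 remain; assigned so far: [3]
unit clause [1] forces x1=T; simplify:
  satisfied 1 clause(s); 2 remain; assigned so far: [1, 3]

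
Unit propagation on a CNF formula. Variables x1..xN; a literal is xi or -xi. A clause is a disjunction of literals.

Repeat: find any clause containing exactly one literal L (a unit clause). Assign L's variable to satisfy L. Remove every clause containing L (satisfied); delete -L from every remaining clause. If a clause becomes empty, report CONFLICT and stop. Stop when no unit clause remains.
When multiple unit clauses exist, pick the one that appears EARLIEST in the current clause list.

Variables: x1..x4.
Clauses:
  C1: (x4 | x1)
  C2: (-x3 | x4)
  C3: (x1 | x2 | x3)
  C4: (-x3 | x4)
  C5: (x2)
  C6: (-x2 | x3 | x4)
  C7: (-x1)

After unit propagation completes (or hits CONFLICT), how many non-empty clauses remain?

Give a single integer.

unit clause [2] forces x2=T; simplify:
  drop -2 from [-2, 3, 4] -> [3, 4]
  satisfied 2 clause(s); 5 remain; assigned so far: [2]
unit clause [-1] forces x1=F; simplify:
  drop 1 from [4, 1] -> [4]
  satisfied 1 clause(s); 4 remain; assigned so far: [1, 2]
unit clause [4] forces x4=T; simplify:
  satisfied 4 clause(s); 0 remain; assigned so far: [1, 2, 4]

Answer: 0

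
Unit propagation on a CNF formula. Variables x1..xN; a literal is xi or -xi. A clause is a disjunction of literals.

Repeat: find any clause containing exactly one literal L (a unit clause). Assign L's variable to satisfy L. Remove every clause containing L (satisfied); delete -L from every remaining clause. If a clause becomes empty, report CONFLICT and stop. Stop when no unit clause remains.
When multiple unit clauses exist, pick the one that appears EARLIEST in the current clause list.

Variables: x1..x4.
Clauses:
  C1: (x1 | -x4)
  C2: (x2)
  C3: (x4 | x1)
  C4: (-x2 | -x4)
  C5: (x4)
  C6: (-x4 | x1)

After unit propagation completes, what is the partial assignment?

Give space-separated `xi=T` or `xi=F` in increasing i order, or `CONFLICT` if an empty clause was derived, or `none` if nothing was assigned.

unit clause [2] forces x2=T; simplify:
  drop -2 from [-2, -4] -> [-4]
  satisfied 1 clause(s); 5 remain; assigned so far: [2]
unit clause [-4] forces x4=F; simplify:
  drop 4 from [4, 1] -> [1]
  drop 4 from [4] -> [] (empty!)
  satisfied 3 clause(s); 2 remain; assigned so far: [2, 4]
CONFLICT (empty clause)

Answer: CONFLICT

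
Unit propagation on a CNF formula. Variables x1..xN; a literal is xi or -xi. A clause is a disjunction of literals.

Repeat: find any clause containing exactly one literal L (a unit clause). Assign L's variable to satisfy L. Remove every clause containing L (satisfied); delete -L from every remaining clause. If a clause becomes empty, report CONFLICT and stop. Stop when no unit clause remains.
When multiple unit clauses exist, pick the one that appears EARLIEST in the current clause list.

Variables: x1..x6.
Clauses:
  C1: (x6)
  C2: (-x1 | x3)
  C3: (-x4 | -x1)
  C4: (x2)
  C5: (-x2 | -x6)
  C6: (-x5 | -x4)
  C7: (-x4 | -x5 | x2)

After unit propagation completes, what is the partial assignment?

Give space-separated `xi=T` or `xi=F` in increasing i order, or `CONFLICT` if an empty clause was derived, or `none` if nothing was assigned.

Answer: CONFLICT

Derivation:
unit clause [6] forces x6=T; simplify:
  drop -6 from [-2, -6] -> [-2]
  satisfied 1 clause(s); 6 remain; assigned so far: [6]
unit clause [2] forces x2=T; simplify:
  drop -2 from [-2] -> [] (empty!)
  satisfied 2 clause(s); 4 remain; assigned so far: [2, 6]
CONFLICT (empty clause)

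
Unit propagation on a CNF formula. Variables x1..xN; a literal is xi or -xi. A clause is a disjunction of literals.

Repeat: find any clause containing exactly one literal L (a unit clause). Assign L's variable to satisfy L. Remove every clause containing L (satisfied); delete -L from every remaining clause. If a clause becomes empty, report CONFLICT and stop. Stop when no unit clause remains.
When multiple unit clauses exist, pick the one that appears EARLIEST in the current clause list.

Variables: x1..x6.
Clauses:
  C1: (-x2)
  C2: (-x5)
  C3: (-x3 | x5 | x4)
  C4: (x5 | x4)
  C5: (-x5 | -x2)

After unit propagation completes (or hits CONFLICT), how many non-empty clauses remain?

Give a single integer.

Answer: 0

Derivation:
unit clause [-2] forces x2=F; simplify:
  satisfied 2 clause(s); 3 remain; assigned so far: [2]
unit clause [-5] forces x5=F; simplify:
  drop 5 from [-3, 5, 4] -> [-3, 4]
  drop 5 from [5, 4] -> [4]
  satisfied 1 clause(s); 2 remain; assigned so far: [2, 5]
unit clause [4] forces x4=T; simplify:
  satisfied 2 clause(s); 0 remain; assigned so far: [2, 4, 5]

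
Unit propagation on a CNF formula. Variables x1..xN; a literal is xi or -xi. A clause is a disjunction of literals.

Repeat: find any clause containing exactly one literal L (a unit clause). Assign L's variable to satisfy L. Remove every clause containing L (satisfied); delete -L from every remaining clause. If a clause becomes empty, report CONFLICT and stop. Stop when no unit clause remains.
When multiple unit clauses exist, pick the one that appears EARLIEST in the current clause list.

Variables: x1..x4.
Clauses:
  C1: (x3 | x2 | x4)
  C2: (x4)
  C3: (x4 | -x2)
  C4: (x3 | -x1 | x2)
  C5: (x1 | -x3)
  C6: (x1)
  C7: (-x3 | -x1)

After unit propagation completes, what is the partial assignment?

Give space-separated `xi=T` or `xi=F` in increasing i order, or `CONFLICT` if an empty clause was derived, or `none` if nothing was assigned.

unit clause [4] forces x4=T; simplify:
  satisfied 3 clause(s); 4 remain; assigned so far: [4]
unit clause [1] forces x1=T; simplify:
  drop -1 from [3, -1, 2] -> [3, 2]
  drop -1 from [-3, -1] -> [-3]
  satisfied 2 clause(s); 2 remain; assigned so far: [1, 4]
unit clause [-3] forces x3=F; simplify:
  drop 3 from [3, 2] -> [2]
  satisfied 1 clause(s); 1 remain; assigned so far: [1, 3, 4]
unit clause [2] forces x2=T; simplify:
  satisfied 1 clause(s); 0 remain; assigned so far: [1, 2, 3, 4]

Answer: x1=T x2=T x3=F x4=T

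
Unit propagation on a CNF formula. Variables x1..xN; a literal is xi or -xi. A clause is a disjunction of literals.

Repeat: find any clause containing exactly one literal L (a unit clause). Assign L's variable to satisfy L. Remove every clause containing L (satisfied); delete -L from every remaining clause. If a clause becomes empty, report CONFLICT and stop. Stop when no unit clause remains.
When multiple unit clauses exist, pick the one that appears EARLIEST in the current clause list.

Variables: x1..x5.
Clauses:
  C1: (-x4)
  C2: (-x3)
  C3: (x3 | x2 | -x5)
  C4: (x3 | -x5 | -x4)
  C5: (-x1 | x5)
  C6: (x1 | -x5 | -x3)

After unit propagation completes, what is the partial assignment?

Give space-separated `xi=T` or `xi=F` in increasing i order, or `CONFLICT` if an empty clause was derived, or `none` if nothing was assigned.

unit clause [-4] forces x4=F; simplify:
  satisfied 2 clause(s); 4 remain; assigned so far: [4]
unit clause [-3] forces x3=F; simplify:
  drop 3 from [3, 2, -5] -> [2, -5]
  satisfied 2 clause(s); 2 remain; assigned so far: [3, 4]

Answer: x3=F x4=F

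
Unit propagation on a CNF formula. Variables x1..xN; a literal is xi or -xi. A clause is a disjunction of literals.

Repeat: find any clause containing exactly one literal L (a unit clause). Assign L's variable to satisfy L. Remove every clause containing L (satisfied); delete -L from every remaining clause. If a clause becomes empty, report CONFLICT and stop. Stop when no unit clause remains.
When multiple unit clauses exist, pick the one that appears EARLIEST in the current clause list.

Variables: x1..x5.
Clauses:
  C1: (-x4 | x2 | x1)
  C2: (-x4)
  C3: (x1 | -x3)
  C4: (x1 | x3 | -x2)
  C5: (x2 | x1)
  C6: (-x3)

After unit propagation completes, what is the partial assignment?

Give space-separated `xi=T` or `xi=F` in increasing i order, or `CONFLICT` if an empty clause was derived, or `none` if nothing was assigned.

unit clause [-4] forces x4=F; simplify:
  satisfied 2 clause(s); 4 remain; assigned so far: [4]
unit clause [-3] forces x3=F; simplify:
  drop 3 from [1, 3, -2] -> [1, -2]
  satisfied 2 clause(s); 2 remain; assigned so far: [3, 4]

Answer: x3=F x4=F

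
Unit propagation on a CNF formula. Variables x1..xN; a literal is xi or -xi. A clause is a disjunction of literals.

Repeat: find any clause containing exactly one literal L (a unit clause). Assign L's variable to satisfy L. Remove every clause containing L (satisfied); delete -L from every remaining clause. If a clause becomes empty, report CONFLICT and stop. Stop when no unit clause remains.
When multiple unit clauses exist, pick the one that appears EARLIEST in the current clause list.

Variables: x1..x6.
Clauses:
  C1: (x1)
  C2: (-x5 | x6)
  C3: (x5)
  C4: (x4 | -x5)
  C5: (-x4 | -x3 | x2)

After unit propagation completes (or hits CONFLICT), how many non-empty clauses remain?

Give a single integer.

Answer: 1

Derivation:
unit clause [1] forces x1=T; simplify:
  satisfied 1 clause(s); 4 remain; assigned so far: [1]
unit clause [5] forces x5=T; simplify:
  drop -5 from [-5, 6] -> [6]
  drop -5 from [4, -5] -> [4]
  satisfied 1 clause(s); 3 remain; assigned so far: [1, 5]
unit clause [6] forces x6=T; simplify:
  satisfied 1 clause(s); 2 remain; assigned so far: [1, 5, 6]
unit clause [4] forces x4=T; simplify:
  drop -4 from [-4, -3, 2] -> [-3, 2]
  satisfied 1 clause(s); 1 remain; assigned so far: [1, 4, 5, 6]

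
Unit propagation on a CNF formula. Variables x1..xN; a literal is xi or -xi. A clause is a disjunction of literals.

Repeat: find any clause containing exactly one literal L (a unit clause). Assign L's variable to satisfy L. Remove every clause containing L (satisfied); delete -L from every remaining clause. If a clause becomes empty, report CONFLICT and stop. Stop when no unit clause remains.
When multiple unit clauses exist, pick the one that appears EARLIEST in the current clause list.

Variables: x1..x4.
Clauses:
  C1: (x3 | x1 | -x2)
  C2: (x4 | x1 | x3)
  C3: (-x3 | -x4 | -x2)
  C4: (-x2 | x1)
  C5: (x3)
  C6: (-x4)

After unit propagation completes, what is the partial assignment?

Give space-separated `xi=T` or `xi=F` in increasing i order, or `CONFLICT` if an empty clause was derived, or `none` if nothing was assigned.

unit clause [3] forces x3=T; simplify:
  drop -3 from [-3, -4, -2] -> [-4, -2]
  satisfied 3 clause(s); 3 remain; assigned so far: [3]
unit clause [-4] forces x4=F; simplify:
  satisfied 2 clause(s); 1 remain; assigned so far: [3, 4]

Answer: x3=T x4=F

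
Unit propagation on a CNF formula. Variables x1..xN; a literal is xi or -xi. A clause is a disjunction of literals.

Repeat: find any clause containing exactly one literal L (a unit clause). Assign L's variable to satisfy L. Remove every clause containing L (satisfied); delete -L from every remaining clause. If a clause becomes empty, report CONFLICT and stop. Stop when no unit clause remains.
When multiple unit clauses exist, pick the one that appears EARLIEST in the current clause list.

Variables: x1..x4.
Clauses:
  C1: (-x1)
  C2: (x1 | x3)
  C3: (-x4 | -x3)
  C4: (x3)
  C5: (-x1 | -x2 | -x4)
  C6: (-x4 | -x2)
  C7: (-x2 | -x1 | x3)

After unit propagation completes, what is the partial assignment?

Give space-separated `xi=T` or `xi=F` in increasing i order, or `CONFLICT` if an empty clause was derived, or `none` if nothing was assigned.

unit clause [-1] forces x1=F; simplify:
  drop 1 from [1, 3] -> [3]
  satisfied 3 clause(s); 4 remain; assigned so far: [1]
unit clause [3] forces x3=T; simplify:
  drop -3 from [-4, -3] -> [-4]
  satisfied 2 clause(s); 2 remain; assigned so far: [1, 3]
unit clause [-4] forces x4=F; simplify:
  satisfied 2 clause(s); 0 remain; assigned so far: [1, 3, 4]

Answer: x1=F x3=T x4=F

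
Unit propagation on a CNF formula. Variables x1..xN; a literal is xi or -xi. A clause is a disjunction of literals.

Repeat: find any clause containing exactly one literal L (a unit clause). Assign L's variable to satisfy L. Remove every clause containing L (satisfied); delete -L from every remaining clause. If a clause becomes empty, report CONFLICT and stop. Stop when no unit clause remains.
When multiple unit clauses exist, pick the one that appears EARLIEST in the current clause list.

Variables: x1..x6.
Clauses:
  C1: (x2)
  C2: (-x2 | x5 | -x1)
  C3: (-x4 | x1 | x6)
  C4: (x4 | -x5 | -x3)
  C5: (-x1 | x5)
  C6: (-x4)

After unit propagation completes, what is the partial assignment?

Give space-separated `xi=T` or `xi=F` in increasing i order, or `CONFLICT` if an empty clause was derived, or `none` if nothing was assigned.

Answer: x2=T x4=F

Derivation:
unit clause [2] forces x2=T; simplify:
  drop -2 from [-2, 5, -1] -> [5, -1]
  satisfied 1 clause(s); 5 remain; assigned so far: [2]
unit clause [-4] forces x4=F; simplify:
  drop 4 from [4, -5, -3] -> [-5, -3]
  satisfied 2 clause(s); 3 remain; assigned so far: [2, 4]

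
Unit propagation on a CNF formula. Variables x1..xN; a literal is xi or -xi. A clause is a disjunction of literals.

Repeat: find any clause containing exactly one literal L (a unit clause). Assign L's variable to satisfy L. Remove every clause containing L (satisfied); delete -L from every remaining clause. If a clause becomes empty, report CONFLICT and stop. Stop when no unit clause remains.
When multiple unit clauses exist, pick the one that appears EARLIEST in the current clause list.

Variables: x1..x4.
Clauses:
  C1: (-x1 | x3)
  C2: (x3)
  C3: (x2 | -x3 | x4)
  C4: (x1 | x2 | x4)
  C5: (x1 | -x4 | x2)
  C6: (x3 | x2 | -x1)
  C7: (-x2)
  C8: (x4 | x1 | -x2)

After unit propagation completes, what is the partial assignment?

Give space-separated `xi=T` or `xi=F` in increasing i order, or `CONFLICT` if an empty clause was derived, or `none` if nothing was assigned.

Answer: x1=T x2=F x3=T x4=T

Derivation:
unit clause [3] forces x3=T; simplify:
  drop -3 from [2, -3, 4] -> [2, 4]
  satisfied 3 clause(s); 5 remain; assigned so far: [3]
unit clause [-2] forces x2=F; simplify:
  drop 2 from [2, 4] -> [4]
  drop 2 from [1, 2, 4] -> [1, 4]
  drop 2 from [1, -4, 2] -> [1, -4]
  satisfied 2 clause(s); 3 remain; assigned so far: [2, 3]
unit clause [4] forces x4=T; simplify:
  drop -4 from [1, -4] -> [1]
  satisfied 2 clause(s); 1 remain; assigned so far: [2, 3, 4]
unit clause [1] forces x1=T; simplify:
  satisfied 1 clause(s); 0 remain; assigned so far: [1, 2, 3, 4]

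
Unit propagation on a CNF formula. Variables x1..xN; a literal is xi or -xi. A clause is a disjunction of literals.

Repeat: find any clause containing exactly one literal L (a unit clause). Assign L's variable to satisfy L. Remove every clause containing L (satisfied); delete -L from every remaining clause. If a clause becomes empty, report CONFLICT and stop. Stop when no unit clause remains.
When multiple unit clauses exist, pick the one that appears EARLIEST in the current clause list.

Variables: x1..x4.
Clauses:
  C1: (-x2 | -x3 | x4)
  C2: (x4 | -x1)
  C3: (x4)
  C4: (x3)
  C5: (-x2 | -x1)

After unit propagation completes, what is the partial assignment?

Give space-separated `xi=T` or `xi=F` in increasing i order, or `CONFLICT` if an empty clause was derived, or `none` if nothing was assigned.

unit clause [4] forces x4=T; simplify:
  satisfied 3 clause(s); 2 remain; assigned so far: [4]
unit clause [3] forces x3=T; simplify:
  satisfied 1 clause(s); 1 remain; assigned so far: [3, 4]

Answer: x3=T x4=T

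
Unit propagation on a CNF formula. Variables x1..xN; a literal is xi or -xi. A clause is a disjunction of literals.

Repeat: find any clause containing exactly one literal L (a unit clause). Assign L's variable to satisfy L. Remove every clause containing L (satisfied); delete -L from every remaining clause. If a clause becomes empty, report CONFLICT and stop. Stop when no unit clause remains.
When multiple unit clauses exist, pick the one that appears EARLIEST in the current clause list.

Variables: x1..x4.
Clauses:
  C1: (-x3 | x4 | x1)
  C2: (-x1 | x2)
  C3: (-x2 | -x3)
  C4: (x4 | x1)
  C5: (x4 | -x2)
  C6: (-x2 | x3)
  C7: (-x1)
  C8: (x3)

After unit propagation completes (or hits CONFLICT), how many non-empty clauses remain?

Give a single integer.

Answer: 0

Derivation:
unit clause [-1] forces x1=F; simplify:
  drop 1 from [-3, 4, 1] -> [-3, 4]
  drop 1 from [4, 1] -> [4]
  satisfied 2 clause(s); 6 remain; assigned so far: [1]
unit clause [4] forces x4=T; simplify:
  satisfied 3 clause(s); 3 remain; assigned so far: [1, 4]
unit clause [3] forces x3=T; simplify:
  drop -3 from [-2, -3] -> [-2]
  satisfied 2 clause(s); 1 remain; assigned so far: [1, 3, 4]
unit clause [-2] forces x2=F; simplify:
  satisfied 1 clause(s); 0 remain; assigned so far: [1, 2, 3, 4]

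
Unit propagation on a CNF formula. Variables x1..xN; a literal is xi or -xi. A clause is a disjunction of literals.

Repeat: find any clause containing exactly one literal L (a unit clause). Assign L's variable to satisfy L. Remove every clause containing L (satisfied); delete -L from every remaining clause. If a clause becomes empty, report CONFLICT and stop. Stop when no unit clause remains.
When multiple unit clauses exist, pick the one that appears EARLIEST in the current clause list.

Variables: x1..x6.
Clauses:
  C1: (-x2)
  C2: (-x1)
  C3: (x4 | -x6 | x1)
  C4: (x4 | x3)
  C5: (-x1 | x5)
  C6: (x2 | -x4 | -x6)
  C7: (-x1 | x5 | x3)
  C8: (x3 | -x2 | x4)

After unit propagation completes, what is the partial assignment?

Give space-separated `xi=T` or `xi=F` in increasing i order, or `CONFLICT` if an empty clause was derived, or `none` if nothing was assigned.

unit clause [-2] forces x2=F; simplify:
  drop 2 from [2, -4, -6] -> [-4, -6]
  satisfied 2 clause(s); 6 remain; assigned so far: [2]
unit clause [-1] forces x1=F; simplify:
  drop 1 from [4, -6, 1] -> [4, -6]
  satisfied 3 clause(s); 3 remain; assigned so far: [1, 2]

Answer: x1=F x2=F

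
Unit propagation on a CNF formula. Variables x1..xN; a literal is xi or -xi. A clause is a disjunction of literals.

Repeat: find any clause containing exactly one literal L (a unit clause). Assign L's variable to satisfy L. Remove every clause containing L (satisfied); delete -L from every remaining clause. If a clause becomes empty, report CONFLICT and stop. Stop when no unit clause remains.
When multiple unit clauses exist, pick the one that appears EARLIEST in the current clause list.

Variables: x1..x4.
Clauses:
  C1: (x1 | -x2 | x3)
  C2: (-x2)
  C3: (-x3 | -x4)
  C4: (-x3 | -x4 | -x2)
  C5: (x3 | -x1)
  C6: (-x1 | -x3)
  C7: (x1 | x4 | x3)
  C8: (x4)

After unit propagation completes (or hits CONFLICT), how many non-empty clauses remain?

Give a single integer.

Answer: 0

Derivation:
unit clause [-2] forces x2=F; simplify:
  satisfied 3 clause(s); 5 remain; assigned so far: [2]
unit clause [4] forces x4=T; simplify:
  drop -4 from [-3, -4] -> [-3]
  satisfied 2 clause(s); 3 remain; assigned so far: [2, 4]
unit clause [-3] forces x3=F; simplify:
  drop 3 from [3, -1] -> [-1]
  satisfied 2 clause(s); 1 remain; assigned so far: [2, 3, 4]
unit clause [-1] forces x1=F; simplify:
  satisfied 1 clause(s); 0 remain; assigned so far: [1, 2, 3, 4]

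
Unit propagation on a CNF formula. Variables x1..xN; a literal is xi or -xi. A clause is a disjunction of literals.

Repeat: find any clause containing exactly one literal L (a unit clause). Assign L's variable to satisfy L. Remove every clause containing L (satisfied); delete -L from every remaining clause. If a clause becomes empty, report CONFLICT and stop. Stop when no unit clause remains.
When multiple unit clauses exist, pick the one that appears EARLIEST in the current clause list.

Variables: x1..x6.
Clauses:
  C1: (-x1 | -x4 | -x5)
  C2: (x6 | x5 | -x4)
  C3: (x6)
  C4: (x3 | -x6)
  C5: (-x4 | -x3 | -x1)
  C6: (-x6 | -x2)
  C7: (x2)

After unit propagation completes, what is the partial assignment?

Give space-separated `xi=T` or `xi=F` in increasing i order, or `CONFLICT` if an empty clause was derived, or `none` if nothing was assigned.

unit clause [6] forces x6=T; simplify:
  drop -6 from [3, -6] -> [3]
  drop -6 from [-6, -2] -> [-2]
  satisfied 2 clause(s); 5 remain; assigned so far: [6]
unit clause [3] forces x3=T; simplify:
  drop -3 from [-4, -3, -1] -> [-4, -1]
  satisfied 1 clause(s); 4 remain; assigned so far: [3, 6]
unit clause [-2] forces x2=F; simplify:
  drop 2 from [2] -> [] (empty!)
  satisfied 1 clause(s); 3 remain; assigned so far: [2, 3, 6]
CONFLICT (empty clause)

Answer: CONFLICT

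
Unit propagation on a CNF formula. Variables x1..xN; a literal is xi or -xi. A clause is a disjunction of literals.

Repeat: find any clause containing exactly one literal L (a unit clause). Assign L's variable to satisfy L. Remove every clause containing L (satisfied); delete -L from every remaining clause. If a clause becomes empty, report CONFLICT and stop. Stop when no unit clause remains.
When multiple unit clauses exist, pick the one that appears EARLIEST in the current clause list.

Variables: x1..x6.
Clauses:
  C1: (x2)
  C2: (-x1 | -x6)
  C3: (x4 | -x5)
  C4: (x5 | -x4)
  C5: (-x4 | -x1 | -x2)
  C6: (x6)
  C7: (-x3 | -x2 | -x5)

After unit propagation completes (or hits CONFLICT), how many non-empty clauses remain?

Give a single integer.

unit clause [2] forces x2=T; simplify:
  drop -2 from [-4, -1, -2] -> [-4, -1]
  drop -2 from [-3, -2, -5] -> [-3, -5]
  satisfied 1 clause(s); 6 remain; assigned so far: [2]
unit clause [6] forces x6=T; simplify:
  drop -6 from [-1, -6] -> [-1]
  satisfied 1 clause(s); 5 remain; assigned so far: [2, 6]
unit clause [-1] forces x1=F; simplify:
  satisfied 2 clause(s); 3 remain; assigned so far: [1, 2, 6]

Answer: 3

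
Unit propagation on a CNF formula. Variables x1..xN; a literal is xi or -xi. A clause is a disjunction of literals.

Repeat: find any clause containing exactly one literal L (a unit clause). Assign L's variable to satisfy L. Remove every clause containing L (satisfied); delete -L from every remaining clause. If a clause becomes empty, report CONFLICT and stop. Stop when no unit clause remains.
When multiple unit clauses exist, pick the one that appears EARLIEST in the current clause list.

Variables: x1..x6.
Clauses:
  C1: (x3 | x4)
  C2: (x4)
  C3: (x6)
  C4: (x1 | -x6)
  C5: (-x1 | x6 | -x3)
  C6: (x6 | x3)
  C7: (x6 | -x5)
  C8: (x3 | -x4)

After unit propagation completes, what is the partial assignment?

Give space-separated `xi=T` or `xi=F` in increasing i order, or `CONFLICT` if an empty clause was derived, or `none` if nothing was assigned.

Answer: x1=T x3=T x4=T x6=T

Derivation:
unit clause [4] forces x4=T; simplify:
  drop -4 from [3, -4] -> [3]
  satisfied 2 clause(s); 6 remain; assigned so far: [4]
unit clause [6] forces x6=T; simplify:
  drop -6 from [1, -6] -> [1]
  satisfied 4 clause(s); 2 remain; assigned so far: [4, 6]
unit clause [1] forces x1=T; simplify:
  satisfied 1 clause(s); 1 remain; assigned so far: [1, 4, 6]
unit clause [3] forces x3=T; simplify:
  satisfied 1 clause(s); 0 remain; assigned so far: [1, 3, 4, 6]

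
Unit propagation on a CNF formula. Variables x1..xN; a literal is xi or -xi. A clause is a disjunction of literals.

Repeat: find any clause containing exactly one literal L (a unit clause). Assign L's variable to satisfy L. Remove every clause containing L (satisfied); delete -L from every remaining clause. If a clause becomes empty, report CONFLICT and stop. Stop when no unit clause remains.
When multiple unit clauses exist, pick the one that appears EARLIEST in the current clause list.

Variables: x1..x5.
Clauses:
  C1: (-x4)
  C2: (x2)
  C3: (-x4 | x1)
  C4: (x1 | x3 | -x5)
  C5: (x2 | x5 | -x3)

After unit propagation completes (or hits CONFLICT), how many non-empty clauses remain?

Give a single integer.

unit clause [-4] forces x4=F; simplify:
  satisfied 2 clause(s); 3 remain; assigned so far: [4]
unit clause [2] forces x2=T; simplify:
  satisfied 2 clause(s); 1 remain; assigned so far: [2, 4]

Answer: 1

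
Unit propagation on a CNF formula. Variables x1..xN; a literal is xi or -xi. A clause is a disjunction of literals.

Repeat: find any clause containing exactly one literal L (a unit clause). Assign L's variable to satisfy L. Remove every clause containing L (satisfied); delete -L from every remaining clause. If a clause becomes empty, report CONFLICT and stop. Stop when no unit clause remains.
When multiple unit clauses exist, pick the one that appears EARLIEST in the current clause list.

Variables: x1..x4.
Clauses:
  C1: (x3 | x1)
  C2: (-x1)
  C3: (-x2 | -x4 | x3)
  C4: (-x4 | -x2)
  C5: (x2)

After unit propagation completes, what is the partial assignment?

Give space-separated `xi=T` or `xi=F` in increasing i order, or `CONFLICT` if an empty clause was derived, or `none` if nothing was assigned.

unit clause [-1] forces x1=F; simplify:
  drop 1 from [3, 1] -> [3]
  satisfied 1 clause(s); 4 remain; assigned so far: [1]
unit clause [3] forces x3=T; simplify:
  satisfied 2 clause(s); 2 remain; assigned so far: [1, 3]
unit clause [2] forces x2=T; simplify:
  drop -2 from [-4, -2] -> [-4]
  satisfied 1 clause(s); 1 remain; assigned so far: [1, 2, 3]
unit clause [-4] forces x4=F; simplify:
  satisfied 1 clause(s); 0 remain; assigned so far: [1, 2, 3, 4]

Answer: x1=F x2=T x3=T x4=F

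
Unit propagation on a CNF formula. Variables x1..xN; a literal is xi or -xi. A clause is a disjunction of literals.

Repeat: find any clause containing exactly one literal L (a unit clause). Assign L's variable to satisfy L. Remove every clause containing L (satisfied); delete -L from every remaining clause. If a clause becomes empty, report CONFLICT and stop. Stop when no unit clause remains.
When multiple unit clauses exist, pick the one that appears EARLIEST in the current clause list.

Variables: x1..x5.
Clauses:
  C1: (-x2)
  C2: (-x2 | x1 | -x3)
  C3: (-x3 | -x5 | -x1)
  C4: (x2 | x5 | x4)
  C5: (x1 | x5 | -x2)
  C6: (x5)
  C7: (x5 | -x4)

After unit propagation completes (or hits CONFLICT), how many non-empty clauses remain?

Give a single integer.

unit clause [-2] forces x2=F; simplify:
  drop 2 from [2, 5, 4] -> [5, 4]
  satisfied 3 clause(s); 4 remain; assigned so far: [2]
unit clause [5] forces x5=T; simplify:
  drop -5 from [-3, -5, -1] -> [-3, -1]
  satisfied 3 clause(s); 1 remain; assigned so far: [2, 5]

Answer: 1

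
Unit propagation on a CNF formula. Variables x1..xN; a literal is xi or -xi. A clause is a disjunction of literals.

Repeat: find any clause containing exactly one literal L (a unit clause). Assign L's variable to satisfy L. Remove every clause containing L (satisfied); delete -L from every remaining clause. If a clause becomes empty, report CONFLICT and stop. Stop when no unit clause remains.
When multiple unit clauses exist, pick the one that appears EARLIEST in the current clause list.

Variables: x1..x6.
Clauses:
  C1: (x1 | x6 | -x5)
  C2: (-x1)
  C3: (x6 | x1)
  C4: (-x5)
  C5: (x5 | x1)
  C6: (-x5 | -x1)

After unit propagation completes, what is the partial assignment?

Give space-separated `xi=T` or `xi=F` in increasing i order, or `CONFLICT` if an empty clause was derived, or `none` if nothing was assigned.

unit clause [-1] forces x1=F; simplify:
  drop 1 from [1, 6, -5] -> [6, -5]
  drop 1 from [6, 1] -> [6]
  drop 1 from [5, 1] -> [5]
  satisfied 2 clause(s); 4 remain; assigned so far: [1]
unit clause [6] forces x6=T; simplify:
  satisfied 2 clause(s); 2 remain; assigned so far: [1, 6]
unit clause [-5] forces x5=F; simplify:
  drop 5 from [5] -> [] (empty!)
  satisfied 1 clause(s); 1 remain; assigned so far: [1, 5, 6]
CONFLICT (empty clause)

Answer: CONFLICT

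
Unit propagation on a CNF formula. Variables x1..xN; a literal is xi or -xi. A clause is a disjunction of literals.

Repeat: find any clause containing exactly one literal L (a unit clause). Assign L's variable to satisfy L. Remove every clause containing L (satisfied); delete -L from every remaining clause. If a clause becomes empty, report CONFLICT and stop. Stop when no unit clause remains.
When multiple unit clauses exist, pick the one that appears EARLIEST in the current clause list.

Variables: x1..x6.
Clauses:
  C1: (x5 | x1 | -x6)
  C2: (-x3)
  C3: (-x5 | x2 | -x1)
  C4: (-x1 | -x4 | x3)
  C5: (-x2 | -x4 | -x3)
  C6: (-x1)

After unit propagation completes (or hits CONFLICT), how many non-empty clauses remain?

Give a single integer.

unit clause [-3] forces x3=F; simplify:
  drop 3 from [-1, -4, 3] -> [-1, -4]
  satisfied 2 clause(s); 4 remain; assigned so far: [3]
unit clause [-1] forces x1=F; simplify:
  drop 1 from [5, 1, -6] -> [5, -6]
  satisfied 3 clause(s); 1 remain; assigned so far: [1, 3]

Answer: 1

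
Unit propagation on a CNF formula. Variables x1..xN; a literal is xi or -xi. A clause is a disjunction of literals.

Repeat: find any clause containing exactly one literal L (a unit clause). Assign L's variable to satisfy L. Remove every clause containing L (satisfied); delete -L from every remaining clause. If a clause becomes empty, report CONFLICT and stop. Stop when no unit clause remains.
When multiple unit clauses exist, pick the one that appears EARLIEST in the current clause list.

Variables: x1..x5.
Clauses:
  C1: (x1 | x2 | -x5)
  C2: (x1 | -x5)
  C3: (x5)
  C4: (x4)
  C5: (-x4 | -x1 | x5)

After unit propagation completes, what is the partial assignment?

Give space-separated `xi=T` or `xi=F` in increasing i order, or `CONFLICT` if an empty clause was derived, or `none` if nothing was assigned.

unit clause [5] forces x5=T; simplify:
  drop -5 from [1, 2, -5] -> [1, 2]
  drop -5 from [1, -5] -> [1]
  satisfied 2 clause(s); 3 remain; assigned so far: [5]
unit clause [1] forces x1=T; simplify:
  satisfied 2 clause(s); 1 remain; assigned so far: [1, 5]
unit clause [4] forces x4=T; simplify:
  satisfied 1 clause(s); 0 remain; assigned so far: [1, 4, 5]

Answer: x1=T x4=T x5=T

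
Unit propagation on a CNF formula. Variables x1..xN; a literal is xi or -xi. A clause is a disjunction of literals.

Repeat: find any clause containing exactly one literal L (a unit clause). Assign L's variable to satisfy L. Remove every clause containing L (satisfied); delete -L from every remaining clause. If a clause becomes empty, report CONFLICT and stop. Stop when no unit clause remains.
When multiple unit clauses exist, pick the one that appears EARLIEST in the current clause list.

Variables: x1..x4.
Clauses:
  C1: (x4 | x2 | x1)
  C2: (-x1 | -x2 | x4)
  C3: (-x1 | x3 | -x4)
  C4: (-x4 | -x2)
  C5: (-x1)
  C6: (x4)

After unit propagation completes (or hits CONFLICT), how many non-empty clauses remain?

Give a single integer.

unit clause [-1] forces x1=F; simplify:
  drop 1 from [4, 2, 1] -> [4, 2]
  satisfied 3 clause(s); 3 remain; assigned so far: [1]
unit clause [4] forces x4=T; simplify:
  drop -4 from [-4, -2] -> [-2]
  satisfied 2 clause(s); 1 remain; assigned so far: [1, 4]
unit clause [-2] forces x2=F; simplify:
  satisfied 1 clause(s); 0 remain; assigned so far: [1, 2, 4]

Answer: 0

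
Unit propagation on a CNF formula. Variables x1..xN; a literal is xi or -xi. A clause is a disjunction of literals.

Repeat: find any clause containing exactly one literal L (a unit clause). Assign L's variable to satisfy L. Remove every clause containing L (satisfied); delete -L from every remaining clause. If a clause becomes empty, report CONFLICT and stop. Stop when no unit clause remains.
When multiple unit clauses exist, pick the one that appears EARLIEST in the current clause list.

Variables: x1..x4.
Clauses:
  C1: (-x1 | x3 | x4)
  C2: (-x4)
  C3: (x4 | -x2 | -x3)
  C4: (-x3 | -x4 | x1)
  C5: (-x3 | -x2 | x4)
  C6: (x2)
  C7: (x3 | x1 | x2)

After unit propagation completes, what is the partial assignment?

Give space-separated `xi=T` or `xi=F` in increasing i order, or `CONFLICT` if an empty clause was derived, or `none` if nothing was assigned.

unit clause [-4] forces x4=F; simplify:
  drop 4 from [-1, 3, 4] -> [-1, 3]
  drop 4 from [4, -2, -3] -> [-2, -3]
  drop 4 from [-3, -2, 4] -> [-3, -2]
  satisfied 2 clause(s); 5 remain; assigned so far: [4]
unit clause [2] forces x2=T; simplify:
  drop -2 from [-2, -3] -> [-3]
  drop -2 from [-3, -2] -> [-3]
  satisfied 2 clause(s); 3 remain; assigned so far: [2, 4]
unit clause [-3] forces x3=F; simplify:
  drop 3 from [-1, 3] -> [-1]
  satisfied 2 clause(s); 1 remain; assigned so far: [2, 3, 4]
unit clause [-1] forces x1=F; simplify:
  satisfied 1 clause(s); 0 remain; assigned so far: [1, 2, 3, 4]

Answer: x1=F x2=T x3=F x4=F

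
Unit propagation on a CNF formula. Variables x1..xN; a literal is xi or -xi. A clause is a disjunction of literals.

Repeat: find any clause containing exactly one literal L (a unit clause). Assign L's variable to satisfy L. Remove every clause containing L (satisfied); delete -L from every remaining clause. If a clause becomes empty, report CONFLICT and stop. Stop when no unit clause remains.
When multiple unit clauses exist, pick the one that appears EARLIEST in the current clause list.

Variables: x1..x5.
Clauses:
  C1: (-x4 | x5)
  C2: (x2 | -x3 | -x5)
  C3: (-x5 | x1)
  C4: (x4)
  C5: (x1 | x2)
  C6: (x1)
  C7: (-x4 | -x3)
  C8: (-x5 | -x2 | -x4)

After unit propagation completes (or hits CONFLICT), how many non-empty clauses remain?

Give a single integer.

Answer: 0

Derivation:
unit clause [4] forces x4=T; simplify:
  drop -4 from [-4, 5] -> [5]
  drop -4 from [-4, -3] -> [-3]
  drop -4 from [-5, -2, -4] -> [-5, -2]
  satisfied 1 clause(s); 7 remain; assigned so far: [4]
unit clause [5] forces x5=T; simplify:
  drop -5 from [2, -3, -5] -> [2, -3]
  drop -5 from [-5, 1] -> [1]
  drop -5 from [-5, -2] -> [-2]
  satisfied 1 clause(s); 6 remain; assigned so far: [4, 5]
unit clause [1] forces x1=T; simplify:
  satisfied 3 clause(s); 3 remain; assigned so far: [1, 4, 5]
unit clause [-3] forces x3=F; simplify:
  satisfied 2 clause(s); 1 remain; assigned so far: [1, 3, 4, 5]
unit clause [-2] forces x2=F; simplify:
  satisfied 1 clause(s); 0 remain; assigned so far: [1, 2, 3, 4, 5]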